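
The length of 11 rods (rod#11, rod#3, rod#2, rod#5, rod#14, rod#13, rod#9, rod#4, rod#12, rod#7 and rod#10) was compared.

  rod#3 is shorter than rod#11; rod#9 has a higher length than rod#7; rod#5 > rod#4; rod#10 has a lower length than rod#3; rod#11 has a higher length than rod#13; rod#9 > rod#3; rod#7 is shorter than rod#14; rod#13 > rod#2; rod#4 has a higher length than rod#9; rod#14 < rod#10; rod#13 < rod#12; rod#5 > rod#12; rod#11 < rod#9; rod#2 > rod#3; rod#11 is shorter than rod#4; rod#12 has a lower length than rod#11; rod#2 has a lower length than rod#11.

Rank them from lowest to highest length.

rod#7 < rod#14 < rod#10 < rod#3 < rod#2 < rod#13 < rod#12 < rod#11 < rod#9 < rod#4 < rod#5

Nothing is placed below rod#7, so it is least; from there rod#7 < rod#14; rod#14 < rod#10; rod#10 < rod#3; rod#3 < rod#2; rod#2 < rod#13; rod#13 < rod#12; rod#12 < rod#11; rod#11 < rod#9; rod#9 < rod#4; rod#4 < rod#5, each given directly.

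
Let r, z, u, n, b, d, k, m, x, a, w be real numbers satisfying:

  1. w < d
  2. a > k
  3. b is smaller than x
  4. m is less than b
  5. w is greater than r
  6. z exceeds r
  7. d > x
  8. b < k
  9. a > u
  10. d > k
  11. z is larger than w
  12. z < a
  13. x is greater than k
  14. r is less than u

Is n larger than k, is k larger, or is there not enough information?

undetermined

Following every chain through k: above k we get x, a, d; below k we get m, b.
n is not reached, and no chain runs the other way from n to k.
So the given relations leave the order of k and n undetermined.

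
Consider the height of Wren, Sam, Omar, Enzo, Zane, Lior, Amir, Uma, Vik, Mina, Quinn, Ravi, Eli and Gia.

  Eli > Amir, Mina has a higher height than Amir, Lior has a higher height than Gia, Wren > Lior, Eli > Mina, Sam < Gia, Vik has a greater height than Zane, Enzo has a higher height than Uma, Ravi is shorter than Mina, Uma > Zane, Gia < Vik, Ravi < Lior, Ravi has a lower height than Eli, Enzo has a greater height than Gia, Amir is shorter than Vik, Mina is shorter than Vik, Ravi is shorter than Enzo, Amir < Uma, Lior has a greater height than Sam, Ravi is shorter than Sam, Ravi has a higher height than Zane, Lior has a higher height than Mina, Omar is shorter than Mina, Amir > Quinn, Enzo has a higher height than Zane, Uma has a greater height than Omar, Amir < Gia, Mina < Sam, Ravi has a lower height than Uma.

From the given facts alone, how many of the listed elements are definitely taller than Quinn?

The elements the relations force above Quinn are Amir, Mina, Sam, Gia, Lior, Wren, Eli, Vik, Uma, Enzo — no chain reaches any other.
That is 10.

10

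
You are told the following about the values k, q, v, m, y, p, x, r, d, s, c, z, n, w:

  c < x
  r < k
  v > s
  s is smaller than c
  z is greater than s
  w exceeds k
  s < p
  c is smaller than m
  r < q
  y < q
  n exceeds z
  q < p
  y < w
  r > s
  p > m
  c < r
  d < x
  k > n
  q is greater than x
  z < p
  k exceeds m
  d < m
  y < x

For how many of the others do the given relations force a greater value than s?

11

Directly above s: v, z, c, r, p.
One step further: m, n, k, x, q (10 so far).
One step further: w (11 so far).
Nothing else is reachable above s; 11 in all.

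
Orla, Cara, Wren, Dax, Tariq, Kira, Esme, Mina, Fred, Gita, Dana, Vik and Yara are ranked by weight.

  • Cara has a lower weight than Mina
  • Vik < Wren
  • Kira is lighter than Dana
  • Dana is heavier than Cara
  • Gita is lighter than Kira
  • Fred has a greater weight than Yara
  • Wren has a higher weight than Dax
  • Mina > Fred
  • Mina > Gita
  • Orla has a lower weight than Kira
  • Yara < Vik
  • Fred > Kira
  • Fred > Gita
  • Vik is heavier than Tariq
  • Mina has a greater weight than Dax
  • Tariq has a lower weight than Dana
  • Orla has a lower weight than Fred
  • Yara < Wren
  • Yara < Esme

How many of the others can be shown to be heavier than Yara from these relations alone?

The elements the relations force above Yara are Esme, Vik, Fred, Wren, Mina — no chain reaches any other.
That is 5.

5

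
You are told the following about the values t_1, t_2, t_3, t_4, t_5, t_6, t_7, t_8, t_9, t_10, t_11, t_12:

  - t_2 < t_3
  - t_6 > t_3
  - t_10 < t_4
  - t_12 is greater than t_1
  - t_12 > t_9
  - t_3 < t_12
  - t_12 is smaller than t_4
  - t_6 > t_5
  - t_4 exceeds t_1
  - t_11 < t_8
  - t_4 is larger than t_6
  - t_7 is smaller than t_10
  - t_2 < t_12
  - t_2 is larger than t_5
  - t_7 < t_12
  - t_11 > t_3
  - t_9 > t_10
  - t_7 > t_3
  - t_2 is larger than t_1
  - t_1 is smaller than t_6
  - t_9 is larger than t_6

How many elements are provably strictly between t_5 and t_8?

The relations place t_5 below t_8. An element lies strictly between them when it is forced above t_5 and also forced below t_8.
Above t_5: {t_2, t_3, t_7, t_6, t_10, t_9, t_12, t_11, t_4}. Below t_8: {t_1, t_2, t_3, t_11}.
Intersection: {t_2, t_3, t_11} — 3.

3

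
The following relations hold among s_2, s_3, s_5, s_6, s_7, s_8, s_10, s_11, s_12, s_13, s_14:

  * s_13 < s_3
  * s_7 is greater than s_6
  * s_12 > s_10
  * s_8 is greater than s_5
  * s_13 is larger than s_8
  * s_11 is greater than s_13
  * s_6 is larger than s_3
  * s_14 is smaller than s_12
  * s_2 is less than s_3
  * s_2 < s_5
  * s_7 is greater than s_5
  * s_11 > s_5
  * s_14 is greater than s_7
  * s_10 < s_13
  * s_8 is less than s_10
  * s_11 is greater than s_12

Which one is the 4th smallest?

Chaining the given pairs: s_2 < s_5 < s_8 < s_10 < s_13 < s_3 < s_6 < s_7 < s_14 < s_12 < s_11.
Counting 4 from the smallest end gives s_10.

s_10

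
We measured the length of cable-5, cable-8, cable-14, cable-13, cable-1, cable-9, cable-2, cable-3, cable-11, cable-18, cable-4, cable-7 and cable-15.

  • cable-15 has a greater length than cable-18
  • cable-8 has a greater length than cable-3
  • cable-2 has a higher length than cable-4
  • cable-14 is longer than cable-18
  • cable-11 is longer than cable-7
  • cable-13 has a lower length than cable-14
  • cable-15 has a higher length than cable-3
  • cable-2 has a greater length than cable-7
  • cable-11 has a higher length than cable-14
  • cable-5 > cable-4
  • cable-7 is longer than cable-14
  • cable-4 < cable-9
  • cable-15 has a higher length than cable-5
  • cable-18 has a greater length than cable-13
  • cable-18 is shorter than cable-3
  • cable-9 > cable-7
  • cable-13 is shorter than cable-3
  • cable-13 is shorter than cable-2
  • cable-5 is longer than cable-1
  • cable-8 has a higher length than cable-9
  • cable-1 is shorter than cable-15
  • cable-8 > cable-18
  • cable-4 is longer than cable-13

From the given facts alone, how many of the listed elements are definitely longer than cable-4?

5

Directly above cable-4: cable-9, cable-5, cable-2.
One step further: cable-15, cable-8 (5 so far).
Nothing else is reachable above cable-4; 5 in all.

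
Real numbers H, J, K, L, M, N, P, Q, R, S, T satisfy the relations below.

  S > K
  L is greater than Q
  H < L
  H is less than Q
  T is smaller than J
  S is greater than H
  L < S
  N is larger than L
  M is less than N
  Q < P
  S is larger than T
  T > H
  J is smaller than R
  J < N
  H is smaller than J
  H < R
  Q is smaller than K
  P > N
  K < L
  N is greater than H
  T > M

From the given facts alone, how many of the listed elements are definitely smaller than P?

From P the given relations immediately reach Q, N.
From those, H, M, L, J — 6 in total.
From those, K, T — 8 in total.
Nothing else is reachable below P; 8 in all.

8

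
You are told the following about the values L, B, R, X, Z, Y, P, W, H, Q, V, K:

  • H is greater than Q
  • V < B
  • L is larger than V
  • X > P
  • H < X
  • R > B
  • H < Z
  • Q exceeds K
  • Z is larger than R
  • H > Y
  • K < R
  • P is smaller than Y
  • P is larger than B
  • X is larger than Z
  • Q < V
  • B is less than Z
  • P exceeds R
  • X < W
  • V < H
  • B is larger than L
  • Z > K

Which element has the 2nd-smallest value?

Piecing the relations together gives one ordering: K < Q < V < L < B < R < P < Y < H < Z < X < W.
The 2nd smallest is Q.

Q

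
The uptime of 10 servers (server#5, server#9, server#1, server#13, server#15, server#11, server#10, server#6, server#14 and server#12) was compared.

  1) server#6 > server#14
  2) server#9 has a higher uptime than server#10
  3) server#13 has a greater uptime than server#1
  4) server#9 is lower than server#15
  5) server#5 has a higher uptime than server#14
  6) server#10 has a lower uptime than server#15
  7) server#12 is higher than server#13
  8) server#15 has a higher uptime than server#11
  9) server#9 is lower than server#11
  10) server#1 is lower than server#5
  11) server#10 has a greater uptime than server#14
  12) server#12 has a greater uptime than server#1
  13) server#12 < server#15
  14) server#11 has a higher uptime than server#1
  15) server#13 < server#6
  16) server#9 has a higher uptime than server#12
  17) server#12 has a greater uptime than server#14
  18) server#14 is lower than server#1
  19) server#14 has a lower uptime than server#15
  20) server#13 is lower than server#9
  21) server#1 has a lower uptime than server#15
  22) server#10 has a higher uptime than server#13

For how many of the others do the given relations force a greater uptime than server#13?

The elements the relations force above server#13 are server#10, server#12, server#9, server#11, server#6, server#15 — no chain reaches any other.
That is 6.

6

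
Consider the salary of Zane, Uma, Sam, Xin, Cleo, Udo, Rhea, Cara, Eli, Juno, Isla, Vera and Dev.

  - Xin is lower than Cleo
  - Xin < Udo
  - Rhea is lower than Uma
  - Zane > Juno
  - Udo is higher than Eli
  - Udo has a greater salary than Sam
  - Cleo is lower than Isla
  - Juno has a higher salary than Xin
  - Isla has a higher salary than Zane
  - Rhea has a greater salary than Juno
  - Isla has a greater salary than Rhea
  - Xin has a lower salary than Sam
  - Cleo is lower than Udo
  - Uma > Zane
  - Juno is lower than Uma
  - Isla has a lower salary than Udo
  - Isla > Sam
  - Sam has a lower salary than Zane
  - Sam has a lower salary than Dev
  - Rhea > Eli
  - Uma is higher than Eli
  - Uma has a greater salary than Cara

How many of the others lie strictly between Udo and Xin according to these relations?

6

The relations place Xin below Udo. An element lies strictly between them when it is forced above Xin and also forced below Udo.
Above Xin: {Sam, Cleo, Juno, Zane, Rhea, Dev, Uma, Isla}. Below Udo: {Sam, Cleo, Juno, Eli, Zane, Rhea, Isla}.
Intersection: {Sam, Cleo, Juno, Zane, Rhea, Isla} — 6.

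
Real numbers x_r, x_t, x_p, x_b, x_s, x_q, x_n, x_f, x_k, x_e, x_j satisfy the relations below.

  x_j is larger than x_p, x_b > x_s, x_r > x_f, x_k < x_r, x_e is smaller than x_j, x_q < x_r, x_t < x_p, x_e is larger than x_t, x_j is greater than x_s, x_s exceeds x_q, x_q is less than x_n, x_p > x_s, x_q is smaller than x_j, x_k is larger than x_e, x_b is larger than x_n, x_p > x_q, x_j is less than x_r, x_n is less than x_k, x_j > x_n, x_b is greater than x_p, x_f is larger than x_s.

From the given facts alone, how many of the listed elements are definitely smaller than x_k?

Directly below x_k: x_n, x_e.
One step further: x_t, x_q (4 so far).
Nothing else is reachable below x_k; 4 in all.

4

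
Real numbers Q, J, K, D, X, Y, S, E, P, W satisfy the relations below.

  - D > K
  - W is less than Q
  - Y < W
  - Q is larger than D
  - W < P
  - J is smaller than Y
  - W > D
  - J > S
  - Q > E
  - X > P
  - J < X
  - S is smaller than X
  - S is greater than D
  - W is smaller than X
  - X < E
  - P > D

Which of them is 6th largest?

Chaining the given pairs: K < D < S < J < Y < W < P < X < E < Q.
The 6th largest is Y.

Y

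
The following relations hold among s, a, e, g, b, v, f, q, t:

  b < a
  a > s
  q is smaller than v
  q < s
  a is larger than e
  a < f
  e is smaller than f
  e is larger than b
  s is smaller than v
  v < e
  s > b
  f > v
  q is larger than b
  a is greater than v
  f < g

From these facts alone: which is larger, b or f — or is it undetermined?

f

The relevant relations are b < q; q < s; s < v; v < e; e < f.
Chaining these gives b < q < s < v < e < f.
So f is larger.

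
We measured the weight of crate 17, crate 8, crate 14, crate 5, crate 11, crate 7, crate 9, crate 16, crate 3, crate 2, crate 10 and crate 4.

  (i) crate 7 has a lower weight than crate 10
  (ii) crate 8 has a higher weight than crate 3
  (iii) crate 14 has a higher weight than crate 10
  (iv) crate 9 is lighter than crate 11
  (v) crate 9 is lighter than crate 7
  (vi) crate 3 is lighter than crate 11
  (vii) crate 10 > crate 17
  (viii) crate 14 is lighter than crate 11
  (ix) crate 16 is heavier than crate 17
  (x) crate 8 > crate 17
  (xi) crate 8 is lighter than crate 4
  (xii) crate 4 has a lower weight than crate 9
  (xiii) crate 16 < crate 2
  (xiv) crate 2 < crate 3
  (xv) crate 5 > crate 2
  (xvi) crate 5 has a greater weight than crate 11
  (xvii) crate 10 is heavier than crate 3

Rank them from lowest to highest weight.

crate 17 < crate 16 < crate 2 < crate 3 < crate 8 < crate 4 < crate 9 < crate 7 < crate 10 < crate 14 < crate 11 < crate 5

Each adjacent pair is fixed by a given relation: crate 17 < crate 16; crate 16 < crate 2; crate 2 < crate 3; crate 3 < crate 8; crate 8 < crate 4; crate 4 < crate 9; crate 9 < crate 7; crate 7 < crate 10; crate 10 < crate 14; crate 14 < crate 11; crate 11 < crate 5. Chaining them end to end gives the full order.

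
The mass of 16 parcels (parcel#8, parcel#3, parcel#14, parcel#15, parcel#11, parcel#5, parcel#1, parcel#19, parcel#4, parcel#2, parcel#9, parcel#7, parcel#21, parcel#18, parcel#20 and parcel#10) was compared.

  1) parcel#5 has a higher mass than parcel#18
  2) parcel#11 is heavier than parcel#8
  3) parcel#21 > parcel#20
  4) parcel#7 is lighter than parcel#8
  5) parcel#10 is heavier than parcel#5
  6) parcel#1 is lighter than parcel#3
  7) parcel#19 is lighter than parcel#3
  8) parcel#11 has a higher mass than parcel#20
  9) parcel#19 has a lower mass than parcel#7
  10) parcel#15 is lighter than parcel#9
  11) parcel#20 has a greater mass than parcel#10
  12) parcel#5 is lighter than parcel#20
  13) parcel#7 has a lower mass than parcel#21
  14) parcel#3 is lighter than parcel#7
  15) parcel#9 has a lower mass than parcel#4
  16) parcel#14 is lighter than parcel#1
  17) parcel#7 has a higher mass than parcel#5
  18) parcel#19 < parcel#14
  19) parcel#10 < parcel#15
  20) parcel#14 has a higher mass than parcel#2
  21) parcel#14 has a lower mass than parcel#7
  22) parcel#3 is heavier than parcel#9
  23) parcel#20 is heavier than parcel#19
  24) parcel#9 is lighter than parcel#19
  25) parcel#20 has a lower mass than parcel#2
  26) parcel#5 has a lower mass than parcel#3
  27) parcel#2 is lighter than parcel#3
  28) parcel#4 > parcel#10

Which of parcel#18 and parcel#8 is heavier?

The relevant relations are parcel#18 < parcel#5; parcel#5 < parcel#10; parcel#10 < parcel#15; parcel#15 < parcel#9; parcel#9 < parcel#19; parcel#19 < parcel#20; parcel#20 < parcel#2; parcel#2 < parcel#14; parcel#14 < parcel#1; parcel#1 < parcel#3; parcel#3 < parcel#7; parcel#7 < parcel#8.
Chaining these gives parcel#18 < parcel#5 < parcel#10 < parcel#15 < parcel#9 < parcel#19 < parcel#20 < parcel#2 < parcel#14 < parcel#1 < parcel#3 < parcel#7 < parcel#8.
So parcel#18 < parcel#8; parcel#8 is the heavier of the two.

parcel#8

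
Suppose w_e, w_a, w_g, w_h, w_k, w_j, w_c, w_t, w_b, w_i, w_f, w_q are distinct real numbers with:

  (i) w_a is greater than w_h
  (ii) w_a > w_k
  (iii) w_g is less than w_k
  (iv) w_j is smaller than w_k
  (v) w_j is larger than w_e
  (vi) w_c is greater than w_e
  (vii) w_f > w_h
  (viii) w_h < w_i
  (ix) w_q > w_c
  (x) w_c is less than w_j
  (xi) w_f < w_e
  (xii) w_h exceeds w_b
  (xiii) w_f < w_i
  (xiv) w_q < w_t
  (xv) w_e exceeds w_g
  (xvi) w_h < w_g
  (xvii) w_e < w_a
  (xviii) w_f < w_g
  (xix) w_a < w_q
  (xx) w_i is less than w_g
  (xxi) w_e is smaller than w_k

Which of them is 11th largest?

The consecutive relations fix a unique order: w_b < w_h < w_f < w_i < w_g < w_e < w_c < w_j < w_k < w_a < w_q < w_t.
Counting 11 from the largest end gives w_h.

w_h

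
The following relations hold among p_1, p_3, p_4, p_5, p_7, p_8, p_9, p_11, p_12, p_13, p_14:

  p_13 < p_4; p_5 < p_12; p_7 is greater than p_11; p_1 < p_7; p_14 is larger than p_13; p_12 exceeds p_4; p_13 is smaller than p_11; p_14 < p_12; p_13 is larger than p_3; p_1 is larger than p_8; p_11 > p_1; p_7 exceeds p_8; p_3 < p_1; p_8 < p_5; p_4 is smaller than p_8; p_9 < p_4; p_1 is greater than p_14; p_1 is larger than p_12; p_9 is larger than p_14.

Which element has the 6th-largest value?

Piecing the relations together gives one ordering: p_3 < p_13 < p_14 < p_9 < p_4 < p_8 < p_5 < p_12 < p_1 < p_11 < p_7.
The 6th largest is p_8.

p_8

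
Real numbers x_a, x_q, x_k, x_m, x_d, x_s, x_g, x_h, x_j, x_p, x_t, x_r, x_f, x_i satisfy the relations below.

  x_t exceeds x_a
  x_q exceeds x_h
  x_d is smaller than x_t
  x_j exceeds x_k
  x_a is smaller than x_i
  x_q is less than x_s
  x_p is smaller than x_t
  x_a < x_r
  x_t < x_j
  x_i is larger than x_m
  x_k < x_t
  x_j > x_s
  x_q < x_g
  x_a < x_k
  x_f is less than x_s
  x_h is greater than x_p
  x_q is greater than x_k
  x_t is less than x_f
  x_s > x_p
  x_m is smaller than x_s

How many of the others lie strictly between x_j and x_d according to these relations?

3

Chaining upward from x_d reaches: x_t, x_f, x_s.
Chaining downward from x_j reaches: x_m, x_p, x_h, x_a, x_k, x_q, x_t, x_f, x_s.
Strictly between x_d and x_j are those in both lists: x_t, x_f, x_s — 3 elements.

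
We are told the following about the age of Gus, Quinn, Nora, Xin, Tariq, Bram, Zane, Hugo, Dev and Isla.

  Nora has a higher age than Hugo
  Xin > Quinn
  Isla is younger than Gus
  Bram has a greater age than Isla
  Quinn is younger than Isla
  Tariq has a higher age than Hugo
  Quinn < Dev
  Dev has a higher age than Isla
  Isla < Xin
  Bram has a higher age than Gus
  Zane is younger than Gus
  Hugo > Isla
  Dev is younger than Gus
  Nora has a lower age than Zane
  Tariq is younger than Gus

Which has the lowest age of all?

Quinn

Isla is not least since Quinn < Isla; Xin is not least since Isla < Xin; Hugo is not least since Isla < Hugo; Dev is not least since Quinn < Dev; Nora is not least since Hugo < Nora; Zane is not least since Nora < Zane; Tariq is not least since Hugo < Tariq; Gus is not least since Zane < Gus; Bram is not least since Gus < Bram.
Only Quinn has nothing below it, so Quinn is the lowest age.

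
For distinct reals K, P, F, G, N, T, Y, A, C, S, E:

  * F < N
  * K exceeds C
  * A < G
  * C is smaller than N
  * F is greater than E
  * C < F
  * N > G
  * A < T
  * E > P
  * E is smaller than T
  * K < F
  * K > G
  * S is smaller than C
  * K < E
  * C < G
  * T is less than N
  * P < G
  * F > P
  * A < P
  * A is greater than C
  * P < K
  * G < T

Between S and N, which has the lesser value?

Chaining the given relations: S < C < A < P < G < K < E < T < N.
So S < N; S is the smaller of the two.

S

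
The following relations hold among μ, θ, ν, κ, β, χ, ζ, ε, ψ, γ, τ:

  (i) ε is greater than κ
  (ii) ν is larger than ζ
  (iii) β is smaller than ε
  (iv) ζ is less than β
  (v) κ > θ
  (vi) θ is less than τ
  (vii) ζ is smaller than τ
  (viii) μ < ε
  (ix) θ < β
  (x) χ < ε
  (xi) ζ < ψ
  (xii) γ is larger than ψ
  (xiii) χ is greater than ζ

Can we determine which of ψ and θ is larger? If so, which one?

Following every chain through θ: above θ we get κ, β, τ, ε.
ψ is not reached, and no chain runs the other way from ψ to θ.
So the given relations leave the order of θ and ψ undetermined.

undetermined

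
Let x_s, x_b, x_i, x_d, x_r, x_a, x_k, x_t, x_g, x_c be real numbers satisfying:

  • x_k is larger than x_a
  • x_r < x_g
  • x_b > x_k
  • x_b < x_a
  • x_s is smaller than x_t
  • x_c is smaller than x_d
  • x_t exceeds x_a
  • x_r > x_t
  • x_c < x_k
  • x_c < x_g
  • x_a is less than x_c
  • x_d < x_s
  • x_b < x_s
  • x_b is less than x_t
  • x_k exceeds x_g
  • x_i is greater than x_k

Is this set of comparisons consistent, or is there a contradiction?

inconsistent

We have x_k < x_b stated directly, yet also x_b < x_a < x_c < x_d < x_s < x_t < x_r < x_g < x_k by chaining the others — so x_b < x_k. Contradiction.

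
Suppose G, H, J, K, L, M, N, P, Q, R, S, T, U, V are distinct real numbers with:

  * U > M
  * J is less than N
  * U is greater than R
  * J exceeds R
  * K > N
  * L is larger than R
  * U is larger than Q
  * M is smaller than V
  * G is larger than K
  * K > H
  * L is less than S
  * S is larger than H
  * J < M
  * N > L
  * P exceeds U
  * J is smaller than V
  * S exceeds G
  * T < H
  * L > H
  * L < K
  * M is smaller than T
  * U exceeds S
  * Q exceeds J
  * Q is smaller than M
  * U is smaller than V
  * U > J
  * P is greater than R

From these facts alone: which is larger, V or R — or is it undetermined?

V

R < J and J < Q give R < Q.
With Q < M: R < J < Q < M.
Then M < T extends the chain to T.
With T < H: R < J < Q < M < T < H.
Then H < L extends the chain to L.
Then L < N extends the chain to N.
Then N < K extends the chain to K.
Then K < G extends the chain to G.
Then G < S extends the chain to S.
With S < U: R < J < Q < M < T < H < L < N < K < G < S < U.
With U < V: R < J < Q < M < T < H < L < N < K < G < S < U < V.
So V is larger.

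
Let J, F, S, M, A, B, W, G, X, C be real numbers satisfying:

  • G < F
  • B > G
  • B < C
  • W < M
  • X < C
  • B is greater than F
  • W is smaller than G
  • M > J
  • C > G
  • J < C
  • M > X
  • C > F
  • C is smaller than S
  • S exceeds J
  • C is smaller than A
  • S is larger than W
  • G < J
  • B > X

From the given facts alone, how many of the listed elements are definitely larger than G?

7

Directly above G: J, F, B, C.
One step further: M, S, A (7 so far).
No other element is forced above G by the given relations, so the count is 7.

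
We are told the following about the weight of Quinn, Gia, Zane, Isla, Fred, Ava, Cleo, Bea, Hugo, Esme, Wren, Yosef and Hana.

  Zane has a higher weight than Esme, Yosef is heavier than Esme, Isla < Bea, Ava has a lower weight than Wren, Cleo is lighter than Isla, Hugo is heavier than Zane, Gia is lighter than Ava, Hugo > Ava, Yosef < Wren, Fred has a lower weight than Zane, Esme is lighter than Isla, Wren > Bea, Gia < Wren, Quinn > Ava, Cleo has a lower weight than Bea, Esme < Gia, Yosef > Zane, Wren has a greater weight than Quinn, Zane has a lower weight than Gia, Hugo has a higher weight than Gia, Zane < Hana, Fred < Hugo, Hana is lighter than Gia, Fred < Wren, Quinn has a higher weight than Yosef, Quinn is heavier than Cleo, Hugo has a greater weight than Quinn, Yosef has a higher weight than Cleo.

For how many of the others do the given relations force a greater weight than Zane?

From Zane the given relations immediately reach Hana, Gia, Yosef, Hugo.
From those, Ava, Quinn, Wren — 7 in total.
No other element is forced above Zane by the given relations, so the count is 7.

7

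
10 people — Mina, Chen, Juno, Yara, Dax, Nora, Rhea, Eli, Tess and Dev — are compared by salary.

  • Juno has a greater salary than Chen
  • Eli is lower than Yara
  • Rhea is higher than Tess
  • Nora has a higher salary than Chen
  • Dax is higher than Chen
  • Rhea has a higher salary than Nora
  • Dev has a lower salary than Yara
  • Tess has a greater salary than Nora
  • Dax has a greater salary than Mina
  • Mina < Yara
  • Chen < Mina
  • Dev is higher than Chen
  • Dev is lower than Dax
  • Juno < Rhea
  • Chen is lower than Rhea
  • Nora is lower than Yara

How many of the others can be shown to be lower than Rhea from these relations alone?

Directly below Rhea: Chen, Nora, Tess, Juno.
Nothing else is reachable below Rhea; 4 in all.

4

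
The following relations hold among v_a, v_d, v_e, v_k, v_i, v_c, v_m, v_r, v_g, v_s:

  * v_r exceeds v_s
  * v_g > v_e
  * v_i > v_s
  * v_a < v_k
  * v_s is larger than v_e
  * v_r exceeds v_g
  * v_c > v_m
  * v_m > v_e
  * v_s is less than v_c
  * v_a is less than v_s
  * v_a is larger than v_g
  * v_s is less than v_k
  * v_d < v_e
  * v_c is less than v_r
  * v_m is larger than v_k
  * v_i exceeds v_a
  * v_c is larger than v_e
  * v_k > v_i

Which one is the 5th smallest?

Piecing the relations together gives one ordering: v_d < v_e < v_g < v_a < v_s < v_i < v_k < v_m < v_c < v_r.
The 5th smallest is v_s.

v_s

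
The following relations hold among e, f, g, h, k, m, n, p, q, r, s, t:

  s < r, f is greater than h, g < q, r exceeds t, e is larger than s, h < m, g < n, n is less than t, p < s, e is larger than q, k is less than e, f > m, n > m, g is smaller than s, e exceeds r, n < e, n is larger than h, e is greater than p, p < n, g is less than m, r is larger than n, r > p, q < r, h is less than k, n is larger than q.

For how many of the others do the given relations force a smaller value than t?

6

Directly below t: n.
One step further: p, g, q, h, m (6 so far).
Nothing else is reachable below t; 6 in all.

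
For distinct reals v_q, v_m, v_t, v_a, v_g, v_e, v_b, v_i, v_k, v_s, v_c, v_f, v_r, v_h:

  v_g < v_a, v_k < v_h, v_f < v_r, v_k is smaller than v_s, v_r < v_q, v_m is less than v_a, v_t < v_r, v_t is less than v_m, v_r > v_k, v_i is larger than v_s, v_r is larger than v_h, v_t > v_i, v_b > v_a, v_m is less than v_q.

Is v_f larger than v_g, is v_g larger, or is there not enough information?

undetermined

Following every chain through v_f: above v_f we get v_r, v_q.
v_g is not reached, and no chain runs the other way from v_g to v_f.
So the given relations leave the order of v_f and v_g undetermined.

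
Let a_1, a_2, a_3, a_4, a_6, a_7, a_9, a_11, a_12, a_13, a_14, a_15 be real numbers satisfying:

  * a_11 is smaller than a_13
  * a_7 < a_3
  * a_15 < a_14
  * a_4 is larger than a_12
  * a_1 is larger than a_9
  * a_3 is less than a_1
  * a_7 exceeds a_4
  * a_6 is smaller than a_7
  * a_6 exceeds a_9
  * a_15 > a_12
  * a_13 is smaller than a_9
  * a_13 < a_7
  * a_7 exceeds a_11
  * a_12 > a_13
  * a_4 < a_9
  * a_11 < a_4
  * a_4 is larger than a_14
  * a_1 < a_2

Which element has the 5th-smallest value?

a_14

Chaining the given pairs: a_11 < a_13 < a_12 < a_15 < a_14 < a_4 < a_9 < a_6 < a_7 < a_3 < a_1 < a_2.
Counting 5 from the smallest end gives a_14.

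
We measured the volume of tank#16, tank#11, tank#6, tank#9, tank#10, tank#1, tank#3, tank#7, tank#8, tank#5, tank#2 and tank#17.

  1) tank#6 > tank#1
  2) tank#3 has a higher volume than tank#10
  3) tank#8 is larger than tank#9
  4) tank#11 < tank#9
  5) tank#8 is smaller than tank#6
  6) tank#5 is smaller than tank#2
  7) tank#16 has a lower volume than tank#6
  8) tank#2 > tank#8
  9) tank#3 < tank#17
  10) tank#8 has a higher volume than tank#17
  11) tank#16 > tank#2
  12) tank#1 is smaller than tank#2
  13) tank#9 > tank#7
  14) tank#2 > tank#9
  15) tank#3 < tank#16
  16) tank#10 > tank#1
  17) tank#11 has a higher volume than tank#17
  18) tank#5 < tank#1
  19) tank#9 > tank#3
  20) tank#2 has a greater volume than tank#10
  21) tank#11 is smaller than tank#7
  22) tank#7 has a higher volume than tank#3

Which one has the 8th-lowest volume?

tank#9

Piecing the relations together gives one ordering: tank#5 < tank#1 < tank#10 < tank#3 < tank#17 < tank#11 < tank#7 < tank#9 < tank#8 < tank#2 < tank#16 < tank#6.
The 8th smallest is tank#9.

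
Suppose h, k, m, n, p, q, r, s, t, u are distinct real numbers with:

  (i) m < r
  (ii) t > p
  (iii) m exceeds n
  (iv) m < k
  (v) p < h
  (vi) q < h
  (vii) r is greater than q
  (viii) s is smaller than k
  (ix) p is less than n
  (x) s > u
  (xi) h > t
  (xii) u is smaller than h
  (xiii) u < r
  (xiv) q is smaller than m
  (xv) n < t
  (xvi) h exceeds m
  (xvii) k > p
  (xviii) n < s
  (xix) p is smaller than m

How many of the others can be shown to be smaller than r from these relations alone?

From r the given relations immediately reach q, m, u.
From those, p, n — 5 in total.
Nothing else is reachable below r; 5 in all.

5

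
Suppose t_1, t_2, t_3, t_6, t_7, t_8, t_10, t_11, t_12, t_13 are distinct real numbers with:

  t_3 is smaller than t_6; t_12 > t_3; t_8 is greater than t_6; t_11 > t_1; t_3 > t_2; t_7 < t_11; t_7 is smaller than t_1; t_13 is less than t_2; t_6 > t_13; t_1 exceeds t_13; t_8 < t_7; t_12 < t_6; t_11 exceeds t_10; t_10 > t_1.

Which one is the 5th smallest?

t_6

The consecutive relations fix a unique order: t_13 < t_2 < t_3 < t_12 < t_6 < t_8 < t_7 < t_1 < t_10 < t_11.
Counting 5 from the smallest end gives t_6.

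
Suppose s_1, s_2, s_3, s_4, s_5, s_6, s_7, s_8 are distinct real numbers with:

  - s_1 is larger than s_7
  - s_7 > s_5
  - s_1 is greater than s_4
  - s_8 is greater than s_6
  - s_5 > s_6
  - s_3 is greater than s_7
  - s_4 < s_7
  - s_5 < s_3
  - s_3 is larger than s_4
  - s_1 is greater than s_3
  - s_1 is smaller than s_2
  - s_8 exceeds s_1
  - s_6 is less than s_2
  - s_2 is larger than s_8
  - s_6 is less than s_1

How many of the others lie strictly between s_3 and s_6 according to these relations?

Chaining upward from s_6 reaches: s_5, s_7, s_1, s_8, s_2.
Chaining downward from s_3 reaches: s_5, s_4, s_7.
Strictly between s_6 and s_3 are those in both lists: s_5, s_7 — 2 elements.

2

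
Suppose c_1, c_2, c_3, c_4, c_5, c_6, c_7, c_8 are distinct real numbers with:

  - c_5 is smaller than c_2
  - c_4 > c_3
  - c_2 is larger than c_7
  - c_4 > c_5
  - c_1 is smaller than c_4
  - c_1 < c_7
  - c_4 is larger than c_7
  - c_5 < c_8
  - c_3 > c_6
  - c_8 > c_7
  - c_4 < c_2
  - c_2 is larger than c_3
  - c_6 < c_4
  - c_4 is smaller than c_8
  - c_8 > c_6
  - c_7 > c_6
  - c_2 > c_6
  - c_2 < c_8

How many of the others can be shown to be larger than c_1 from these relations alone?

4

The elements the relations force above c_1 are c_7, c_4, c_2, c_8 — no chain reaches any other.
That is 4.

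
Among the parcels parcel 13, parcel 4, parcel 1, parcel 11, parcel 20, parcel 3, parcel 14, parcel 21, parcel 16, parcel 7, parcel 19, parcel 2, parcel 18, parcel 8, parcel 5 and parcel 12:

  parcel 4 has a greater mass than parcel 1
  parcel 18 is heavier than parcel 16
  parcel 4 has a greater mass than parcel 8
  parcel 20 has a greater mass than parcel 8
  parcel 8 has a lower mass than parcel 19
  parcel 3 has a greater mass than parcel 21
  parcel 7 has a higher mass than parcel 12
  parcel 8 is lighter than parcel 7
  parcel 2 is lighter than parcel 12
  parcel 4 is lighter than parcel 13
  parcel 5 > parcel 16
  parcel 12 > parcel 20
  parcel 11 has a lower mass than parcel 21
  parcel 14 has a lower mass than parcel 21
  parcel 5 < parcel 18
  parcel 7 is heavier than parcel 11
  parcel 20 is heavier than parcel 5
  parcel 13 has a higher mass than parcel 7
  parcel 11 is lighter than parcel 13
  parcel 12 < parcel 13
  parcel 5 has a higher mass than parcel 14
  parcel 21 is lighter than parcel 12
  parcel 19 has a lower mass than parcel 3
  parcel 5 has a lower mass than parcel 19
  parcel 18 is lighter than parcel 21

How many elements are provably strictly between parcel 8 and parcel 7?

Chaining upward from parcel 8 reaches: parcel 19, parcel 20, parcel 12, parcel 4, parcel 13, parcel 3.
Chaining downward from parcel 7 reaches: parcel 16, parcel 14, parcel 5, parcel 18, parcel 11, parcel 2, parcel 21, parcel 20, parcel 12.
Strictly between parcel 8 and parcel 7 are those in both lists: parcel 20, parcel 12 — 2 elements.

2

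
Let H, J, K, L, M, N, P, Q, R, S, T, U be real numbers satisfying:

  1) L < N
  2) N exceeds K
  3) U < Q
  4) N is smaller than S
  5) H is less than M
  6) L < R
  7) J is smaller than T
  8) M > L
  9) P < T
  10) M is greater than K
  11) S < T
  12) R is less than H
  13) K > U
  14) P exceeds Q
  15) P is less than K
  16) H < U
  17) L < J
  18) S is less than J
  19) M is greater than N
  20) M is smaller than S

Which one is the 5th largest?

The consecutive relations fix a unique order: L < R < H < U < Q < P < K < N < M < S < J < T.
The 5th largest is N.

N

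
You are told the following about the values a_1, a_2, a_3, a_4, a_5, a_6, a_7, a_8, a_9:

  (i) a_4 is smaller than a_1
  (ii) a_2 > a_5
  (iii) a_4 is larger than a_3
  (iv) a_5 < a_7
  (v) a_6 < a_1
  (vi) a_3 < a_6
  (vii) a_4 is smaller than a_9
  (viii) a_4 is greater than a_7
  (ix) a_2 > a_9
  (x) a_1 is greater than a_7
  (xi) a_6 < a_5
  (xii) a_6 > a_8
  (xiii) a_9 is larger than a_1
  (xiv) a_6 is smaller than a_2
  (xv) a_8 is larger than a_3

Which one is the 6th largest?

a_5

The consecutive relations fix a unique order: a_3 < a_8 < a_6 < a_5 < a_7 < a_4 < a_1 < a_9 < a_2.
Counting 6 from the largest end gives a_5.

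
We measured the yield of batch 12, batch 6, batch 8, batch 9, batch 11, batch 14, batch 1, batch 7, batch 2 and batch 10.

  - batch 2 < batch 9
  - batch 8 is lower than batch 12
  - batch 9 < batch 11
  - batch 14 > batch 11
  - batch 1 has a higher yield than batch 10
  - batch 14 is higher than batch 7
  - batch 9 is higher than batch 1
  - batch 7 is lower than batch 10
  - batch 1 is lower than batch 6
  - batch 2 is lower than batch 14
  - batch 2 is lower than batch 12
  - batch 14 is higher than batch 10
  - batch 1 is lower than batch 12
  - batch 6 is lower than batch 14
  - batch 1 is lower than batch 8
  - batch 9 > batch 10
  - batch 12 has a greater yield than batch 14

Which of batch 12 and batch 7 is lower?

batch 7

Chaining the given relations: batch 7 < batch 10 < batch 9 < batch 11 < batch 14 < batch 12.
So batch 7 < batch 12; batch 7 is the lower of the two.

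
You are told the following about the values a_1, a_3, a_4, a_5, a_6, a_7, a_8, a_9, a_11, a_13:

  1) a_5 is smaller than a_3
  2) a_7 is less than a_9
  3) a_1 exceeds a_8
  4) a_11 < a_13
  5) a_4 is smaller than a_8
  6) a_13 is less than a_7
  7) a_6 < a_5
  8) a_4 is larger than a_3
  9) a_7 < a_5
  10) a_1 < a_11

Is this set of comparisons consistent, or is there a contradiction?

inconsistent

Chaining the given relations yields a_5 < a_3 < a_4 < a_8 < a_1 < a_11 < a_13 < a_7, so a_5 < a_7. But one relation states a_7 < a_5. These cannot both hold.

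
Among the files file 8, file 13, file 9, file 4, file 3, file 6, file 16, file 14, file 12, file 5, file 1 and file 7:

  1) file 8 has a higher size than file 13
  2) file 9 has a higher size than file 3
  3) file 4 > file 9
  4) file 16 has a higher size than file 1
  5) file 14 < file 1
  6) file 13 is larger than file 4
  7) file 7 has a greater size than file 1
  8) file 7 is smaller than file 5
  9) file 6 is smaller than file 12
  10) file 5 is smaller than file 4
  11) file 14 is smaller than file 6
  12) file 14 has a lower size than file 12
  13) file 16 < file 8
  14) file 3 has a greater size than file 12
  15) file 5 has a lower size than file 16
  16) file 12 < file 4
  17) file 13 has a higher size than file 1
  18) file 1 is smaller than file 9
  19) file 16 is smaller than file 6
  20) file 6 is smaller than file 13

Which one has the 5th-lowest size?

The consecutive relations fix a unique order: file 14 < file 1 < file 7 < file 5 < file 16 < file 6 < file 12 < file 3 < file 9 < file 4 < file 13 < file 8.
Counting 5 from the smallest end gives file 16.

file 16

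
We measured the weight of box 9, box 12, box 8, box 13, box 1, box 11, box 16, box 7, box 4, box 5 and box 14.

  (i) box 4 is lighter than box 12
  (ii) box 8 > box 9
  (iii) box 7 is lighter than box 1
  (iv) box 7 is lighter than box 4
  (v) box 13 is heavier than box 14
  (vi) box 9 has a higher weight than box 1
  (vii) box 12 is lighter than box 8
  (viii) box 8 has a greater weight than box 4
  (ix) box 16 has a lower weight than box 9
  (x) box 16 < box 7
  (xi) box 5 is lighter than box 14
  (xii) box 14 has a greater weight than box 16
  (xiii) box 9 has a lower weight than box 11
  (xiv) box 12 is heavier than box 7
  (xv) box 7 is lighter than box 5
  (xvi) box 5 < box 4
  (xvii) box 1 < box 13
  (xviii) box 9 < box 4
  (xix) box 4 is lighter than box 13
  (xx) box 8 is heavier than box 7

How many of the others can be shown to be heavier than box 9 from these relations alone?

5

Directly above box 9: box 4, box 11, box 8.
One step further: box 13, box 12 (5 so far).
Nothing else is reachable above box 9; 5 in all.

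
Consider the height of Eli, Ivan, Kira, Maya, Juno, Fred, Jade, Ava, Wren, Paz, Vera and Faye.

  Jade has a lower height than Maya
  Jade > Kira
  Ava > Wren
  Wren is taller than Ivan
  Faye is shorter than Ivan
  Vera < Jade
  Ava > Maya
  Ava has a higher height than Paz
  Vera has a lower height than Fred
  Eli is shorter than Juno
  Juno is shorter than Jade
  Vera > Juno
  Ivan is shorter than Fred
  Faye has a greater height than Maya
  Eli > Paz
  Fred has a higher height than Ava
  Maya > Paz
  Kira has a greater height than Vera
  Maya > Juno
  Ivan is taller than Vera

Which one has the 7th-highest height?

Jade

Chaining the given pairs: Paz < Eli < Juno < Vera < Kira < Jade < Maya < Faye < Ivan < Wren < Ava < Fred.
Counting 7 from the largest end gives Jade.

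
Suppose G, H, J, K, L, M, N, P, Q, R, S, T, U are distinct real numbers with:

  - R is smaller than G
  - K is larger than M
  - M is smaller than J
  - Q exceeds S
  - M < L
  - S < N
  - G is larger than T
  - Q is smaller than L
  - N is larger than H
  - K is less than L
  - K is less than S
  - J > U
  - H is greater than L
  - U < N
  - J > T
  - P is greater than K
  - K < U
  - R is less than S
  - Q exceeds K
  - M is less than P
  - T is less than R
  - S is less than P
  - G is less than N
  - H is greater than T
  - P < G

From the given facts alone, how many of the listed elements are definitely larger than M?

The elements the relations force above M are K, S, Q, U, J, P, L, H, G, N — no chain reaches any other.
That is 10.

10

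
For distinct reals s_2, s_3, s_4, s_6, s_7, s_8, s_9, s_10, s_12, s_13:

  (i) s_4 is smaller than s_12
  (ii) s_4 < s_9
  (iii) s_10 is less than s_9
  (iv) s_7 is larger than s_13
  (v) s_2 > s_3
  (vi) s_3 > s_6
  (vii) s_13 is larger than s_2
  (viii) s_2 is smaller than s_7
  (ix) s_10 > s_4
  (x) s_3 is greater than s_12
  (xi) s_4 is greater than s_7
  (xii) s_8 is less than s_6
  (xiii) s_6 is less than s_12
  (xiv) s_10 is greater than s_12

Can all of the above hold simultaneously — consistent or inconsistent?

Chaining the given relations yields s_3 < s_2 < s_13 < s_7 < s_4 < s_12, so s_3 < s_12. But one relation states s_12 < s_3. These cannot both hold.

inconsistent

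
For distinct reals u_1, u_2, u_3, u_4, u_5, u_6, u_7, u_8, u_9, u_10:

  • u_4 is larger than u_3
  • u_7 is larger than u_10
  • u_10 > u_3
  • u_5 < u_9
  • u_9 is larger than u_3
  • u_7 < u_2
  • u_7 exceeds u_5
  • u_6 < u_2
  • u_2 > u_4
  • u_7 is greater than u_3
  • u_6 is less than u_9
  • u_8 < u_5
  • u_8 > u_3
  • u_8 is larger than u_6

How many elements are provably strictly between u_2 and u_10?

Chaining upward from u_10 reaches: u_7.
Chaining downward from u_2 reaches: u_3, u_6, u_8, u_5, u_4, u_7.
Strictly between u_10 and u_2 are those in both lists: u_7 — 1 element.

1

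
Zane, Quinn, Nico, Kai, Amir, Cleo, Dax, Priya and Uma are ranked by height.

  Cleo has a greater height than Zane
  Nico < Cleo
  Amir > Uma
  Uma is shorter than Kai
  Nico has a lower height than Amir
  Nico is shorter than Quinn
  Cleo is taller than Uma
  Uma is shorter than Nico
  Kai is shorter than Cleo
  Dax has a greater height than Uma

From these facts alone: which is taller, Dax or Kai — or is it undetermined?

undetermined

Following every chain through Dax: below Dax we get Uma.
Kai is not reached, and no chain runs the other way from Kai to Dax.
So the given relations leave the order of Dax and Kai undetermined.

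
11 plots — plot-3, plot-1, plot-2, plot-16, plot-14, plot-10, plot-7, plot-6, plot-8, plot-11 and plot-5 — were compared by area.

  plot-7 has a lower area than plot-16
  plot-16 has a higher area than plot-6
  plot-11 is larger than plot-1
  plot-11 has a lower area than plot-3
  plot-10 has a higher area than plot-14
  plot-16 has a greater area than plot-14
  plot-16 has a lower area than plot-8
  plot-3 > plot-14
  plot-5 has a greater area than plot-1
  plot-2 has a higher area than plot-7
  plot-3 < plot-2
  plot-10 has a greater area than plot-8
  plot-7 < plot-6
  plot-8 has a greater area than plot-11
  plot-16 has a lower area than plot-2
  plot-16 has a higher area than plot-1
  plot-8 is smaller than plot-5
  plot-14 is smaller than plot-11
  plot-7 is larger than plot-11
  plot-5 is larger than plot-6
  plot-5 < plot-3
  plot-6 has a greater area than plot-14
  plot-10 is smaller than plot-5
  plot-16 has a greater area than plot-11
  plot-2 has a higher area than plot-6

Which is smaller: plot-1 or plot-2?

plot-1

The relevant relations are plot-1 < plot-11; plot-11 < plot-7; plot-7 < plot-6; plot-6 < plot-16; plot-16 < plot-8; plot-8 < plot-10; plot-10 < plot-5; plot-5 < plot-3; plot-3 < plot-2.
Together: plot-1 < plot-11 < plot-7 < plot-6 < plot-16 < plot-8 < plot-10 < plot-5 < plot-3 < plot-2.
So plot-1 < plot-2; plot-1 is the smaller of the two.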